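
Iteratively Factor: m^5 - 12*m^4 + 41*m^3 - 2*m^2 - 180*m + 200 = (m - 5)*(m^4 - 7*m^3 + 6*m^2 + 28*m - 40) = (m - 5)*(m + 2)*(m^3 - 9*m^2 + 24*m - 20) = (m - 5)^2*(m + 2)*(m^2 - 4*m + 4) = (m - 5)^2*(m - 2)*(m + 2)*(m - 2)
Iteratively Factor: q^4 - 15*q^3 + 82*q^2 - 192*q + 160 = (q - 4)*(q^3 - 11*q^2 + 38*q - 40) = (q - 4)^2*(q^2 - 7*q + 10) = (q - 4)^2*(q - 2)*(q - 5)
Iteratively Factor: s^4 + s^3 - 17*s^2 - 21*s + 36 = (s - 4)*(s^3 + 5*s^2 + 3*s - 9) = (s - 4)*(s - 1)*(s^2 + 6*s + 9) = (s - 4)*(s - 1)*(s + 3)*(s + 3)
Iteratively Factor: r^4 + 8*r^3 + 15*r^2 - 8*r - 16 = (r - 1)*(r^3 + 9*r^2 + 24*r + 16) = (r - 1)*(r + 4)*(r^2 + 5*r + 4) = (r - 1)*(r + 4)^2*(r + 1)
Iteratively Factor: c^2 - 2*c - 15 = (c + 3)*(c - 5)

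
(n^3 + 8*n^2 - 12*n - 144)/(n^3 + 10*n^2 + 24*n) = (n^2 + 2*n - 24)/(n*(n + 4))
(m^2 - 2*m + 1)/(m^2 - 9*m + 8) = (m - 1)/(m - 8)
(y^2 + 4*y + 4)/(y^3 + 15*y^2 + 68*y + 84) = (y + 2)/(y^2 + 13*y + 42)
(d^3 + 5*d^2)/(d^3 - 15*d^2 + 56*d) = d*(d + 5)/(d^2 - 15*d + 56)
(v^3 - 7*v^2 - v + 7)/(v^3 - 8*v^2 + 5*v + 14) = (v - 1)/(v - 2)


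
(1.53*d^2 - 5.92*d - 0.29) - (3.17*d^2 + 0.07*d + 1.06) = -1.64*d^2 - 5.99*d - 1.35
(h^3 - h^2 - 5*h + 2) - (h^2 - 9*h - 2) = h^3 - 2*h^2 + 4*h + 4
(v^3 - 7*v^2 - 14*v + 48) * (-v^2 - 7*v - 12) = -v^5 + 51*v^3 + 134*v^2 - 168*v - 576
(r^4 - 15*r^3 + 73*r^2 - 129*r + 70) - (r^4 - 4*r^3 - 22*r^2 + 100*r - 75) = -11*r^3 + 95*r^2 - 229*r + 145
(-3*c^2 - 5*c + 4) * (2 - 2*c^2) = 6*c^4 + 10*c^3 - 14*c^2 - 10*c + 8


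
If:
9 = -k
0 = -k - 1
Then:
No Solution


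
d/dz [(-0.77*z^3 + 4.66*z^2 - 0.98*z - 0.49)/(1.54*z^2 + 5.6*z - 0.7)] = (-1.1858*z^4 - 8.624*z^3 + 29.2222*z^2 - 5.0148*z + 3.43)/(2.3716*z^4 + 17.248*z^3 + 29.204*z^2 - 7.84*z + 0.49)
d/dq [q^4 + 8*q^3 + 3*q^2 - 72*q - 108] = 4*q^3 + 24*q^2 + 6*q - 72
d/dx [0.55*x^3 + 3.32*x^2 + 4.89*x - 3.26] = 1.65*x^2 + 6.64*x + 4.89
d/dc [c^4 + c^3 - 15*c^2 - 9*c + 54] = 4*c^3 + 3*c^2 - 30*c - 9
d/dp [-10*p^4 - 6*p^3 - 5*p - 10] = -40*p^3 - 18*p^2 - 5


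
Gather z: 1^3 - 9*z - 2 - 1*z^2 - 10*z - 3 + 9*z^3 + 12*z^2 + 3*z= 9*z^3 + 11*z^2 - 16*z - 4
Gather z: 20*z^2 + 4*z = 20*z^2 + 4*z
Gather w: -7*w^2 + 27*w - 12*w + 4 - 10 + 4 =-7*w^2 + 15*w - 2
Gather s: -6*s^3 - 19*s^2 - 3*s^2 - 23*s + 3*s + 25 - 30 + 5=-6*s^3 - 22*s^2 - 20*s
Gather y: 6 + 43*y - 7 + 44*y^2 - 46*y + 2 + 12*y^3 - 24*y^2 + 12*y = 12*y^3 + 20*y^2 + 9*y + 1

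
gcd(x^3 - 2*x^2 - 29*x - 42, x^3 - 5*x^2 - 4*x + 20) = x + 2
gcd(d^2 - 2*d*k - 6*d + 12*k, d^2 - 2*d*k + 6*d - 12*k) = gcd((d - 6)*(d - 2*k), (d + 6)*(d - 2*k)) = d - 2*k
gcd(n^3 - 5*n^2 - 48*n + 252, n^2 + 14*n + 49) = n + 7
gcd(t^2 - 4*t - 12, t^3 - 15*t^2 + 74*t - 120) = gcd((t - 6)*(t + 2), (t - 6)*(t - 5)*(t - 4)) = t - 6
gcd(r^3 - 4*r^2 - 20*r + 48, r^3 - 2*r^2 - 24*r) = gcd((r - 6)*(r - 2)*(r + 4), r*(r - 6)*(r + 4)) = r^2 - 2*r - 24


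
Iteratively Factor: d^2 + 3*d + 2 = (d + 1)*(d + 2)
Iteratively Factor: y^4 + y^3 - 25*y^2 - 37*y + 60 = (y + 3)*(y^3 - 2*y^2 - 19*y + 20) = (y + 3)*(y + 4)*(y^2 - 6*y + 5) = (y - 1)*(y + 3)*(y + 4)*(y - 5)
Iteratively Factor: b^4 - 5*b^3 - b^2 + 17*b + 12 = (b - 3)*(b^3 - 2*b^2 - 7*b - 4) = (b - 3)*(b + 1)*(b^2 - 3*b - 4) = (b - 4)*(b - 3)*(b + 1)*(b + 1)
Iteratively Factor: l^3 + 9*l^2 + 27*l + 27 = (l + 3)*(l^2 + 6*l + 9) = (l + 3)^2*(l + 3)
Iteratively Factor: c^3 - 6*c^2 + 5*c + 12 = (c - 4)*(c^2 - 2*c - 3) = (c - 4)*(c - 3)*(c + 1)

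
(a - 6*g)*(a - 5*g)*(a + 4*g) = a^3 - 7*a^2*g - 14*a*g^2 + 120*g^3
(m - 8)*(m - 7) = m^2 - 15*m + 56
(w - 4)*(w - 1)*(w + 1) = w^3 - 4*w^2 - w + 4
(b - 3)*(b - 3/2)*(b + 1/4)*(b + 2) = b^4 - 9*b^3/4 - 41*b^2/8 + 63*b/8 + 9/4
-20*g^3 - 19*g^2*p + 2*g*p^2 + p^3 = (-4*g + p)*(g + p)*(5*g + p)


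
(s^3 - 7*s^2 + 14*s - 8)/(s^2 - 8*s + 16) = (s^2 - 3*s + 2)/(s - 4)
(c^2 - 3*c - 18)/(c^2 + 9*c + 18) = (c - 6)/(c + 6)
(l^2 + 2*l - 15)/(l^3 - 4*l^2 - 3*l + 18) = (l + 5)/(l^2 - l - 6)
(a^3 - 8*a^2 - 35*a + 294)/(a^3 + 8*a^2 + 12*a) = (a^2 - 14*a + 49)/(a*(a + 2))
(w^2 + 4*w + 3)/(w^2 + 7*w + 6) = (w + 3)/(w + 6)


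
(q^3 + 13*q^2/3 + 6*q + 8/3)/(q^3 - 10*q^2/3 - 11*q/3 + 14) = (3*q^2 + 7*q + 4)/(3*q^2 - 16*q + 21)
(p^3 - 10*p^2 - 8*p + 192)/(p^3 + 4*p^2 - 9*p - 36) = (p^2 - 14*p + 48)/(p^2 - 9)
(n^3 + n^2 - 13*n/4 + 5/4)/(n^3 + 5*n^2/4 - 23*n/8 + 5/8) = 2*(2*n - 1)/(4*n - 1)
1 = 1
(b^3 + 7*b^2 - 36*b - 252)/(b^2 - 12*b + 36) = (b^2 + 13*b + 42)/(b - 6)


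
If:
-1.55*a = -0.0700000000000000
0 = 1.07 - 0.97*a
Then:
No Solution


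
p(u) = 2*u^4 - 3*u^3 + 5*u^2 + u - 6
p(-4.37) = 1064.86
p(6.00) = 2124.00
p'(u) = 8*u^3 - 9*u^2 + 10*u + 1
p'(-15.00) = -29174.00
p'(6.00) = 1465.00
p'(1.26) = 15.31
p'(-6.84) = -3048.58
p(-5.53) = 2519.09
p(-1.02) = 3.53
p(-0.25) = -5.88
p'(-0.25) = -2.19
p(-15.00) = 112479.00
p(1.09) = -0.03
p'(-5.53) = -1682.43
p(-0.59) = -3.99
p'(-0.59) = -9.68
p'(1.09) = 11.57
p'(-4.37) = -882.20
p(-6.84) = 5558.91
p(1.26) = 2.24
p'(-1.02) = -27.05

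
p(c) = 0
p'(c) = 0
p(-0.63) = 0.00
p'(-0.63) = 0.00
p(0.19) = 0.00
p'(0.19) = 0.00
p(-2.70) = 0.00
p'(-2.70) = 0.00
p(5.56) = 0.00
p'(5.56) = 0.00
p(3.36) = 0.00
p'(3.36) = 0.00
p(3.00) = 0.00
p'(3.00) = 0.00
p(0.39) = 0.00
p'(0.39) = 0.00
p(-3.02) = 0.00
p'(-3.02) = 0.00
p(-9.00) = 0.00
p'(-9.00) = 0.00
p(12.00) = 0.00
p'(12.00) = 0.00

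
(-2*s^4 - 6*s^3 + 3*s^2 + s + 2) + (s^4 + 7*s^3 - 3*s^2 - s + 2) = -s^4 + s^3 + 4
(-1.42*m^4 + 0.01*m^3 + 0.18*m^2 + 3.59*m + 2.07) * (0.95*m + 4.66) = -1.349*m^5 - 6.6077*m^4 + 0.2176*m^3 + 4.2493*m^2 + 18.6959*m + 9.6462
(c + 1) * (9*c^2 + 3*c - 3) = 9*c^3 + 12*c^2 - 3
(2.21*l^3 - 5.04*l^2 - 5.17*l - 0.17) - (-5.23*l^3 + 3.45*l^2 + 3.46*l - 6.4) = 7.44*l^3 - 8.49*l^2 - 8.63*l + 6.23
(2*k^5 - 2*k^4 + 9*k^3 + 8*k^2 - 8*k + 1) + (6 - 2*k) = 2*k^5 - 2*k^4 + 9*k^3 + 8*k^2 - 10*k + 7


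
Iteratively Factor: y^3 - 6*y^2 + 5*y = (y - 5)*(y^2 - y) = (y - 5)*(y - 1)*(y)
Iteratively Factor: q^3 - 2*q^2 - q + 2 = (q + 1)*(q^2 - 3*q + 2) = (q - 1)*(q + 1)*(q - 2)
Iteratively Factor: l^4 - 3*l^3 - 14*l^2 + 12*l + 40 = (l + 2)*(l^3 - 5*l^2 - 4*l + 20) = (l - 5)*(l + 2)*(l^2 - 4) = (l - 5)*(l - 2)*(l + 2)*(l + 2)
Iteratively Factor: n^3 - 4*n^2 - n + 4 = (n - 4)*(n^2 - 1) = (n - 4)*(n - 1)*(n + 1)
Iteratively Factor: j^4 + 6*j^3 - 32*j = (j)*(j^3 + 6*j^2 - 32) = j*(j + 4)*(j^2 + 2*j - 8) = j*(j + 4)^2*(j - 2)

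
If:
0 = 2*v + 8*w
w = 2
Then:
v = -8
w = 2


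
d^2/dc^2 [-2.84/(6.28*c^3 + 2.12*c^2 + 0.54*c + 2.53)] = ((107.0112*c + 12.0416)*(6.28*c^3 + 2.12*c^2 + 0.54*c + 2.53) - 2.84*(18.84*c^2 + 4.24*c + 0.54)*(37.68*c^2 + 8.48*c + 1.08))/(6.28*c^3 + 2.12*c^2 + 0.54*c + 2.53)^3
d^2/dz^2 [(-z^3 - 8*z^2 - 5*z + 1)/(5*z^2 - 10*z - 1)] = 6*(-210*z^3 - 25*z^2 - 76*z + 49)/(125*z^6 - 750*z^5 + 1425*z^4 - 700*z^3 - 285*z^2 - 30*z - 1)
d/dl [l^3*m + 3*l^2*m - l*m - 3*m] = m*(3*l^2 + 6*l - 1)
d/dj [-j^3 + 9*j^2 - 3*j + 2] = -3*j^2 + 18*j - 3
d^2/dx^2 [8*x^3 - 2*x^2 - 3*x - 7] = 48*x - 4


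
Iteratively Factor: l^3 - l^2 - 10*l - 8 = (l + 2)*(l^2 - 3*l - 4) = (l - 4)*(l + 2)*(l + 1)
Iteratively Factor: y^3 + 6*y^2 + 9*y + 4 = (y + 1)*(y^2 + 5*y + 4) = (y + 1)^2*(y + 4)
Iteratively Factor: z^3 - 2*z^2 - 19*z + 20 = (z - 1)*(z^2 - z - 20) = (z - 1)*(z + 4)*(z - 5)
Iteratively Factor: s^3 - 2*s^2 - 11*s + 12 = (s - 1)*(s^2 - s - 12) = (s - 1)*(s + 3)*(s - 4)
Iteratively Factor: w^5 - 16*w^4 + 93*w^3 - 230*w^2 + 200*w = (w - 5)*(w^4 - 11*w^3 + 38*w^2 - 40*w) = w*(w - 5)*(w^3 - 11*w^2 + 38*w - 40) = w*(w - 5)*(w - 2)*(w^2 - 9*w + 20) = w*(w - 5)*(w - 4)*(w - 2)*(w - 5)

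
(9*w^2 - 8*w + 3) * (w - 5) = 9*w^3 - 53*w^2 + 43*w - 15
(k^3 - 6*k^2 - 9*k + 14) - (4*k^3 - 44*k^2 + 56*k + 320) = -3*k^3 + 38*k^2 - 65*k - 306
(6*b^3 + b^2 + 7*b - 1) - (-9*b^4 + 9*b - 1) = 9*b^4 + 6*b^3 + b^2 - 2*b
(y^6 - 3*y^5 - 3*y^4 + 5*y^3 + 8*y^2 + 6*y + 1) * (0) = 0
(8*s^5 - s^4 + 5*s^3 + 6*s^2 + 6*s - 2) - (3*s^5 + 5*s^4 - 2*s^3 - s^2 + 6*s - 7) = 5*s^5 - 6*s^4 + 7*s^3 + 7*s^2 + 5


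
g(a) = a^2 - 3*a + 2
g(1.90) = -0.09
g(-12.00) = 182.00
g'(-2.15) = -7.30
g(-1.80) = 10.64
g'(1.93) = 0.86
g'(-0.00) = -3.00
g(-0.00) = 2.00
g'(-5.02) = -13.04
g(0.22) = 1.39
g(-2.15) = 13.07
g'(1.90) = 0.80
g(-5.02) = 42.26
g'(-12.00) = -27.00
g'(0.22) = -2.56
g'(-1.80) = -6.60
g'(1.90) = 0.80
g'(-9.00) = -21.00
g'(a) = 2*a - 3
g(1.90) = -0.09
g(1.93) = -0.07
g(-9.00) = 110.00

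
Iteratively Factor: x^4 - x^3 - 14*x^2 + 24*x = (x)*(x^3 - x^2 - 14*x + 24) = x*(x - 3)*(x^2 + 2*x - 8) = x*(x - 3)*(x - 2)*(x + 4)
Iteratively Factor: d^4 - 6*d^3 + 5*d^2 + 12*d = (d - 3)*(d^3 - 3*d^2 - 4*d) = (d - 3)*(d + 1)*(d^2 - 4*d) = (d - 4)*(d - 3)*(d + 1)*(d)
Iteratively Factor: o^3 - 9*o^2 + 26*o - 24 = (o - 3)*(o^2 - 6*o + 8) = (o - 3)*(o - 2)*(o - 4)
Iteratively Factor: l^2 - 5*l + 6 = (l - 2)*(l - 3)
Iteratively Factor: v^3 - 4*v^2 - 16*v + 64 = (v - 4)*(v^2 - 16) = (v - 4)*(v + 4)*(v - 4)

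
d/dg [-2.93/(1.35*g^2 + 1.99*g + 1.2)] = (7.911*g + 5.8307)/(1.35*g^2 + 1.99*g + 1.2)^2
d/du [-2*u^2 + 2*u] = 2 - 4*u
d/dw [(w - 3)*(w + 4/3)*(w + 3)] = 3*w^2 + 8*w/3 - 9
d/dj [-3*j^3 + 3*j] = 3 - 9*j^2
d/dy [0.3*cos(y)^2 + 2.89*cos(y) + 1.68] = -(0.6*cos(y) + 2.89)*sin(y)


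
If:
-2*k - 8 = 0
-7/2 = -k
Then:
No Solution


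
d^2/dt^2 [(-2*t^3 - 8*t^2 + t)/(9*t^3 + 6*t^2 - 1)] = 2*(-540*t^6 + 243*t^5 + 54*t^4 - 480*t^3 - 90*t^2 + 12*t - 8)/(729*t^9 + 1458*t^8 + 972*t^7 - 27*t^6 - 324*t^5 - 108*t^4 + 27*t^3 + 18*t^2 - 1)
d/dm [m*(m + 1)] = 2*m + 1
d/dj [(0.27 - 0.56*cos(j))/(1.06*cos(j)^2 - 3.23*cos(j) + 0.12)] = (-0.5936*cos(j)^2 + 0.5724*cos(j) - 0.8049)*sin(j)/(1.1236*cos(j)^4 - 6.8476*cos(j)^3 + 10.6873*cos(j)^2 - 0.7752*cos(j) + 0.0144)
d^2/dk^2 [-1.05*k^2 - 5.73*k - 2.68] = -2.10000000000000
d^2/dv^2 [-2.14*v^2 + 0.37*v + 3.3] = -4.28000000000000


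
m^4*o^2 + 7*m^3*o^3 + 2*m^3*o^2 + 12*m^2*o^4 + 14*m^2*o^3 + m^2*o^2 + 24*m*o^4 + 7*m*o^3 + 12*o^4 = (m + 3*o)*(m + 4*o)*(m*o + o)^2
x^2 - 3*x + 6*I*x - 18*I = (x - 3)*(x + 6*I)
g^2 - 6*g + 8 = (g - 4)*(g - 2)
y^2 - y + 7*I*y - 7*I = (y - 1)*(y + 7*I)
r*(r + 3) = r^2 + 3*r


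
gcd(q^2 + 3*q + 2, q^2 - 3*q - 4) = q + 1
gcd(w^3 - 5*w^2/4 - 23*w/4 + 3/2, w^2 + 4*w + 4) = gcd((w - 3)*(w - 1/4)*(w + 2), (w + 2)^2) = w + 2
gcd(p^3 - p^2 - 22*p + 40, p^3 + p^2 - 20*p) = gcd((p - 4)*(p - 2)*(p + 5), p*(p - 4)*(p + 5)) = p^2 + p - 20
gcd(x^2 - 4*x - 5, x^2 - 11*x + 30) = x - 5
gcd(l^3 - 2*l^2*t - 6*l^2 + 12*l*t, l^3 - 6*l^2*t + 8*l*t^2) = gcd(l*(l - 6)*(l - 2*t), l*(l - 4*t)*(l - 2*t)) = -l^2 + 2*l*t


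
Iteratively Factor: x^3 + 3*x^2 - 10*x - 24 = (x + 2)*(x^2 + x - 12) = (x - 3)*(x + 2)*(x + 4)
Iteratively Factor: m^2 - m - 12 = (m + 3)*(m - 4)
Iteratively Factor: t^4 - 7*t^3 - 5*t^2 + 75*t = (t + 3)*(t^3 - 10*t^2 + 25*t) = t*(t + 3)*(t^2 - 10*t + 25) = t*(t - 5)*(t + 3)*(t - 5)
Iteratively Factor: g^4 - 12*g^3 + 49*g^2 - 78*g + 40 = (g - 2)*(g^3 - 10*g^2 + 29*g - 20) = (g - 2)*(g - 1)*(g^2 - 9*g + 20) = (g - 4)*(g - 2)*(g - 1)*(g - 5)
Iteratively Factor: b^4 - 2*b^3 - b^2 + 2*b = (b + 1)*(b^3 - 3*b^2 + 2*b) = (b - 2)*(b + 1)*(b^2 - b) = b*(b - 2)*(b + 1)*(b - 1)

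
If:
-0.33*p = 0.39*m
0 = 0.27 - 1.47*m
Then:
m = 0.18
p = -0.22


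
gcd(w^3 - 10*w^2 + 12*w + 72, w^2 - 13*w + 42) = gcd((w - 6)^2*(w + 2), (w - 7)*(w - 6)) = w - 6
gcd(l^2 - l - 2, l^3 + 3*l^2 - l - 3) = l + 1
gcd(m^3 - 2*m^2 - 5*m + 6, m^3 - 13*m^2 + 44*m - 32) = m - 1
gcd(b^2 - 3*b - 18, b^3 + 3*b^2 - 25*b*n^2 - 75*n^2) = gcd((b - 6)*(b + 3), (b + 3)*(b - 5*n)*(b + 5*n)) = b + 3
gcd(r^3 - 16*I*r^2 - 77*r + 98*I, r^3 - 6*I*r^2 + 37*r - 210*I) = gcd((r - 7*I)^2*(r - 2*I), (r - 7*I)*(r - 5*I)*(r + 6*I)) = r - 7*I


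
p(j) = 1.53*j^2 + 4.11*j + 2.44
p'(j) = 3.06*j + 4.11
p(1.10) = 8.81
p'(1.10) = 7.48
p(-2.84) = 3.11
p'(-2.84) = -4.58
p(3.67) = 38.13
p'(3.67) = 15.34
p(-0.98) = -0.12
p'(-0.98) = 1.11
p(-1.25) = -0.31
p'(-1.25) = 0.28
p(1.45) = 11.62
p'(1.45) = 8.55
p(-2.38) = 1.32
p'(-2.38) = -3.17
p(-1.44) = -0.31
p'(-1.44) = -0.30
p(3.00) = 28.54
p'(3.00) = 13.29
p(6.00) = 82.18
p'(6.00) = 22.47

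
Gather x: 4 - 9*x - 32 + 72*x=63*x - 28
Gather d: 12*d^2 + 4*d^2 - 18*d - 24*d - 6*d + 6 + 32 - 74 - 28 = 16*d^2 - 48*d - 64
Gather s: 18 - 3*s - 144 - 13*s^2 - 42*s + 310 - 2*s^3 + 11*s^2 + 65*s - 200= -2*s^3 - 2*s^2 + 20*s - 16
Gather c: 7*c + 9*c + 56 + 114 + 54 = 16*c + 224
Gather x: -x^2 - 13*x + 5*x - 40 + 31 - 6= -x^2 - 8*x - 15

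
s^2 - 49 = (s - 7)*(s + 7)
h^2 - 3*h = h*(h - 3)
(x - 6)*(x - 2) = x^2 - 8*x + 12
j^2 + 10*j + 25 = (j + 5)^2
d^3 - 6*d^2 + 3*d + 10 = (d - 5)*(d - 2)*(d + 1)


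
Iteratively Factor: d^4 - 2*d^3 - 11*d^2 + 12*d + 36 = (d + 2)*(d^3 - 4*d^2 - 3*d + 18) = (d + 2)^2*(d^2 - 6*d + 9) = (d - 3)*(d + 2)^2*(d - 3)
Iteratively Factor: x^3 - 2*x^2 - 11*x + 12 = (x - 1)*(x^2 - x - 12) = (x - 4)*(x - 1)*(x + 3)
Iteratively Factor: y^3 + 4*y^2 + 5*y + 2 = (y + 1)*(y^2 + 3*y + 2) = (y + 1)*(y + 2)*(y + 1)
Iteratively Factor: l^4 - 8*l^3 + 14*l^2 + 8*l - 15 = (l - 3)*(l^3 - 5*l^2 - l + 5) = (l - 3)*(l - 1)*(l^2 - 4*l - 5) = (l - 3)*(l - 1)*(l + 1)*(l - 5)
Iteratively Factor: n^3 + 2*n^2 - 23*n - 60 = (n - 5)*(n^2 + 7*n + 12) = (n - 5)*(n + 3)*(n + 4)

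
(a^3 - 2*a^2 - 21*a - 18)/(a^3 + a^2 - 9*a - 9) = (a - 6)/(a - 3)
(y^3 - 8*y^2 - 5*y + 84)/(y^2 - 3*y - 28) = (y^2 - y - 12)/(y + 4)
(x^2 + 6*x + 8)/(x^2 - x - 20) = (x + 2)/(x - 5)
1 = 1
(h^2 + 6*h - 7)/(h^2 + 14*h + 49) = (h - 1)/(h + 7)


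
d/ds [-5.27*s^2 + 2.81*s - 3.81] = 2.81 - 10.54*s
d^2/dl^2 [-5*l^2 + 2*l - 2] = -10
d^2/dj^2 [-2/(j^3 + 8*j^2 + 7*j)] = 4*(j*(3*j + 8)*(j^2 + 8*j + 7) - (3*j^2 + 16*j + 7)^2)/(j^3*(j^2 + 8*j + 7)^3)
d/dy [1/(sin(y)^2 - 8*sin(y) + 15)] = 2*(4 - sin(y))*cos(y)/(sin(y)^2 - 8*sin(y) + 15)^2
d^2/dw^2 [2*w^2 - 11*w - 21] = 4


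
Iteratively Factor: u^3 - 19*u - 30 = (u + 2)*(u^2 - 2*u - 15) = (u - 5)*(u + 2)*(u + 3)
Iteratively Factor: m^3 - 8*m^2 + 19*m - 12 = (m - 4)*(m^2 - 4*m + 3) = (m - 4)*(m - 3)*(m - 1)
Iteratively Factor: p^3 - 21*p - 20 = (p + 4)*(p^2 - 4*p - 5) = (p - 5)*(p + 4)*(p + 1)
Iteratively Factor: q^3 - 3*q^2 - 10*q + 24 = (q - 2)*(q^2 - q - 12) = (q - 2)*(q + 3)*(q - 4)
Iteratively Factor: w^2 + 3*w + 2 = (w + 2)*(w + 1)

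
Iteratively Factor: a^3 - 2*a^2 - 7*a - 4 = (a + 1)*(a^2 - 3*a - 4) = (a + 1)^2*(a - 4)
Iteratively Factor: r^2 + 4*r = (r)*(r + 4)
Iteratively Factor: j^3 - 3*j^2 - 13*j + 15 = (j - 1)*(j^2 - 2*j - 15) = (j - 1)*(j + 3)*(j - 5)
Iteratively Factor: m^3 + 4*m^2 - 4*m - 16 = (m + 2)*(m^2 + 2*m - 8) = (m - 2)*(m + 2)*(m + 4)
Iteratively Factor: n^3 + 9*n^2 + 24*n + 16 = (n + 4)*(n^2 + 5*n + 4) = (n + 4)^2*(n + 1)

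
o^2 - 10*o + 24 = (o - 6)*(o - 4)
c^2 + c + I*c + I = (c + 1)*(c + I)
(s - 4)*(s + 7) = s^2 + 3*s - 28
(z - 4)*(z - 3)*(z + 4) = z^3 - 3*z^2 - 16*z + 48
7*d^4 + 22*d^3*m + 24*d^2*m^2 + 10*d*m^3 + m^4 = (d + m)^3*(7*d + m)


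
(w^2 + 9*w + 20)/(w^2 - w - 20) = (w + 5)/(w - 5)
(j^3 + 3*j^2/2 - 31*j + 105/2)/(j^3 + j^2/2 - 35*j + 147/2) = (2*j - 5)/(2*j - 7)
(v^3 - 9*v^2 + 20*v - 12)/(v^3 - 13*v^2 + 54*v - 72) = (v^2 - 3*v + 2)/(v^2 - 7*v + 12)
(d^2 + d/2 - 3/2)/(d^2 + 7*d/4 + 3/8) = 4*(d - 1)/(4*d + 1)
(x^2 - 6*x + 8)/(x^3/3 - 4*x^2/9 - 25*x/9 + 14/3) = 9*(x - 4)/(3*x^2 + 2*x - 21)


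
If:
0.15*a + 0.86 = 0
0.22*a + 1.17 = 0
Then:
No Solution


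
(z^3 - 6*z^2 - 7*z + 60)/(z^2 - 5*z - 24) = (z^2 - 9*z + 20)/(z - 8)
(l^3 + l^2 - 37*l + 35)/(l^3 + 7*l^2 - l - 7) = (l - 5)/(l + 1)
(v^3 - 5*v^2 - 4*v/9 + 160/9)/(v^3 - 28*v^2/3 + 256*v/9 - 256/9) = (3*v + 5)/(3*v - 8)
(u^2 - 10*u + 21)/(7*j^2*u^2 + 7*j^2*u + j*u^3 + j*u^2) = (u^2 - 10*u + 21)/(j*u*(7*j*u + 7*j + u^2 + u))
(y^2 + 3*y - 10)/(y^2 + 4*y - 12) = (y + 5)/(y + 6)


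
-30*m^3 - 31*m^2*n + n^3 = (-6*m + n)*(m + n)*(5*m + n)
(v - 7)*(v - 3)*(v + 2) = v^3 - 8*v^2 + v + 42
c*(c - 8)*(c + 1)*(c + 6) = c^4 - c^3 - 50*c^2 - 48*c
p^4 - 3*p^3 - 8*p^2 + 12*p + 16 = (p - 4)*(p - 2)*(p + 1)*(p + 2)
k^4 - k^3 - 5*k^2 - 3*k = k*(k - 3)*(k + 1)^2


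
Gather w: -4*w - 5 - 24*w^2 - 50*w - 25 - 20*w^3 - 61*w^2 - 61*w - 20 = -20*w^3 - 85*w^2 - 115*w - 50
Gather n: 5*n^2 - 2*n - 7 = 5*n^2 - 2*n - 7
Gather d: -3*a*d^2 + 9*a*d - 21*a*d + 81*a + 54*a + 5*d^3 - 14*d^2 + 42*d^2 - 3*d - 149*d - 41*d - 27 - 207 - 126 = 135*a + 5*d^3 + d^2*(28 - 3*a) + d*(-12*a - 193) - 360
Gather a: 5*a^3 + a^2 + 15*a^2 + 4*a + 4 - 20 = 5*a^3 + 16*a^2 + 4*a - 16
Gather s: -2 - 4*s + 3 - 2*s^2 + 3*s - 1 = -2*s^2 - s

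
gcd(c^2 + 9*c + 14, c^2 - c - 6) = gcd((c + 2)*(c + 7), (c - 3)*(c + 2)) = c + 2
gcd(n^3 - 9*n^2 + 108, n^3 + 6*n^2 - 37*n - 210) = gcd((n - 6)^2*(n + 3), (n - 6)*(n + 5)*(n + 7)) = n - 6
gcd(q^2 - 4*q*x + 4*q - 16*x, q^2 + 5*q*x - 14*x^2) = 1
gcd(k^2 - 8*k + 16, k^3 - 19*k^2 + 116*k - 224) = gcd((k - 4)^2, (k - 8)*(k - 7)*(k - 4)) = k - 4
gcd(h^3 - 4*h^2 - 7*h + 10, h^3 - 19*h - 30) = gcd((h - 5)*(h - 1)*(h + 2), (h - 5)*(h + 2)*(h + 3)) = h^2 - 3*h - 10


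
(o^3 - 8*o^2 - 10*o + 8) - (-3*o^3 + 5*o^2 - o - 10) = 4*o^3 - 13*o^2 - 9*o + 18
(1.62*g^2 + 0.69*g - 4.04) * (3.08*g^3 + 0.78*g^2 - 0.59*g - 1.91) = 4.9896*g^5 + 3.3888*g^4 - 12.8608*g^3 - 6.6525*g^2 + 1.0657*g + 7.7164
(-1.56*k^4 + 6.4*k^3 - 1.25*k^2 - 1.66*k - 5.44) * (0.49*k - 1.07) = -0.7644*k^5 + 4.8052*k^4 - 7.4605*k^3 + 0.5241*k^2 - 0.8894*k + 5.8208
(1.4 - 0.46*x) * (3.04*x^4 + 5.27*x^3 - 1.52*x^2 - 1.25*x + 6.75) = -1.3984*x^5 + 1.8318*x^4 + 8.0772*x^3 - 1.553*x^2 - 4.855*x + 9.45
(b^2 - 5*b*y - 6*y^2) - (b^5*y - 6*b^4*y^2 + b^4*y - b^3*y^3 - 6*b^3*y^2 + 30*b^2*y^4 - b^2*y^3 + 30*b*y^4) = -b^5*y + 6*b^4*y^2 - b^4*y + b^3*y^3 + 6*b^3*y^2 - 30*b^2*y^4 + b^2*y^3 + b^2 - 30*b*y^4 - 5*b*y - 6*y^2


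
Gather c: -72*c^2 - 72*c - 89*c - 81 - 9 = -72*c^2 - 161*c - 90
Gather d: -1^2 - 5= -6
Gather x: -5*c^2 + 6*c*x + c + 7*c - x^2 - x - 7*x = -5*c^2 + 8*c - x^2 + x*(6*c - 8)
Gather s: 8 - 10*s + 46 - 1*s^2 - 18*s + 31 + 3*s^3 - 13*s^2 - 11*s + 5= 3*s^3 - 14*s^2 - 39*s + 90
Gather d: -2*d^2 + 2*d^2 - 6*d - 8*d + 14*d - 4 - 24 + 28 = 0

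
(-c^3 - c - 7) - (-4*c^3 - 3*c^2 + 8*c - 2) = 3*c^3 + 3*c^2 - 9*c - 5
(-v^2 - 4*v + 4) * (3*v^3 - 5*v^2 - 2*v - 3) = -3*v^5 - 7*v^4 + 34*v^3 - 9*v^2 + 4*v - 12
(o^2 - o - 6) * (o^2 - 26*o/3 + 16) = o^4 - 29*o^3/3 + 56*o^2/3 + 36*o - 96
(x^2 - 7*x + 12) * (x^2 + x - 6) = x^4 - 6*x^3 - x^2 + 54*x - 72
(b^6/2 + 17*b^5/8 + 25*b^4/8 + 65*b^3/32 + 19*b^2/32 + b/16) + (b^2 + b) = b^6/2 + 17*b^5/8 + 25*b^4/8 + 65*b^3/32 + 51*b^2/32 + 17*b/16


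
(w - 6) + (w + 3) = 2*w - 3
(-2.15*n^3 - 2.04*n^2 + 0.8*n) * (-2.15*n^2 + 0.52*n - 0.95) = 4.6225*n^5 + 3.268*n^4 - 0.7383*n^3 + 2.354*n^2 - 0.76*n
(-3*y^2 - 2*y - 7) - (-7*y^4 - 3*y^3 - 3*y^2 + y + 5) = 7*y^4 + 3*y^3 - 3*y - 12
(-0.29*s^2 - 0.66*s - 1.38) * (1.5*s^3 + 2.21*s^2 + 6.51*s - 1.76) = -0.435*s^5 - 1.6309*s^4 - 5.4165*s^3 - 6.836*s^2 - 7.8222*s + 2.4288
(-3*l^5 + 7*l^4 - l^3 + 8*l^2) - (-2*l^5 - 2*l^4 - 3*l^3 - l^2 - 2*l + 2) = -l^5 + 9*l^4 + 2*l^3 + 9*l^2 + 2*l - 2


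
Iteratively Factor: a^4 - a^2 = (a - 1)*(a^3 + a^2) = a*(a - 1)*(a^2 + a) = a*(a - 1)*(a + 1)*(a)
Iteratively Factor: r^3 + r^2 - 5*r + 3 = (r - 1)*(r^2 + 2*r - 3) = (r - 1)^2*(r + 3)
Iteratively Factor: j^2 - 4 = (j - 2)*(j + 2)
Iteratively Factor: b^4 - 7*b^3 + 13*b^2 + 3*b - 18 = (b - 3)*(b^3 - 4*b^2 + b + 6) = (b - 3)^2*(b^2 - b - 2) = (b - 3)^2*(b - 2)*(b + 1)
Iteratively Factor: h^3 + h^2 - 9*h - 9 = (h + 3)*(h^2 - 2*h - 3) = (h - 3)*(h + 3)*(h + 1)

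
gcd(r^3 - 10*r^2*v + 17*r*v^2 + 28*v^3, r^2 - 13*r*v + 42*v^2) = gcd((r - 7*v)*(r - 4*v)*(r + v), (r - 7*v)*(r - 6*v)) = r - 7*v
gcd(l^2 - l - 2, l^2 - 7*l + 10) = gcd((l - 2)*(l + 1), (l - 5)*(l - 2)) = l - 2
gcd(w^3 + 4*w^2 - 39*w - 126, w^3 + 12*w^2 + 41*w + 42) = w^2 + 10*w + 21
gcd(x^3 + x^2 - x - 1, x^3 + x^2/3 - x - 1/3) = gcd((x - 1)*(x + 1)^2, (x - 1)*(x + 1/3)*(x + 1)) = x^2 - 1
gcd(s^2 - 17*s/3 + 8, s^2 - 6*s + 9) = s - 3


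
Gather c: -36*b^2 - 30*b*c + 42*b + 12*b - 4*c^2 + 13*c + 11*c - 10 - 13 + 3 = -36*b^2 + 54*b - 4*c^2 + c*(24 - 30*b) - 20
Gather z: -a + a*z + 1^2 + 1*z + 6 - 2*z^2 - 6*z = -a - 2*z^2 + z*(a - 5) + 7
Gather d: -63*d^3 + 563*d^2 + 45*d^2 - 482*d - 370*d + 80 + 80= -63*d^3 + 608*d^2 - 852*d + 160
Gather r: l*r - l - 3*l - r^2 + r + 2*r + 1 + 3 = -4*l - r^2 + r*(l + 3) + 4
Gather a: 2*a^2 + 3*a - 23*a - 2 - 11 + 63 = 2*a^2 - 20*a + 50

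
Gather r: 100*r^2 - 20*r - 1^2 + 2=100*r^2 - 20*r + 1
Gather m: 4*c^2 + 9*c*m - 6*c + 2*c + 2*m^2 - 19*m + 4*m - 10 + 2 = 4*c^2 - 4*c + 2*m^2 + m*(9*c - 15) - 8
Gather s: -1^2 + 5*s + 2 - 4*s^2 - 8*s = -4*s^2 - 3*s + 1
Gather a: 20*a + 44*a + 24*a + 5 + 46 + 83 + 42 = 88*a + 176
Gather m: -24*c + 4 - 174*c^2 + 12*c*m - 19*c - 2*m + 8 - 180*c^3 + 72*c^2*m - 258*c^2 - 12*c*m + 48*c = -180*c^3 - 432*c^2 + 5*c + m*(72*c^2 - 2) + 12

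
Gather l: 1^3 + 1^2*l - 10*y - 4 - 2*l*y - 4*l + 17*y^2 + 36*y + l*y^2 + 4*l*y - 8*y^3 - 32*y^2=l*(y^2 + 2*y - 3) - 8*y^3 - 15*y^2 + 26*y - 3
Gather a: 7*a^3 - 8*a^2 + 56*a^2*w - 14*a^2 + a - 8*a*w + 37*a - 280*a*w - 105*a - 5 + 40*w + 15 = 7*a^3 + a^2*(56*w - 22) + a*(-288*w - 67) + 40*w + 10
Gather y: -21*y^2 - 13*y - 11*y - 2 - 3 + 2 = -21*y^2 - 24*y - 3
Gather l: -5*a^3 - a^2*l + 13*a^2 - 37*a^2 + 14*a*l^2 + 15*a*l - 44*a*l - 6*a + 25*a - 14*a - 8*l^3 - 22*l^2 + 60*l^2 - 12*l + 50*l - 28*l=-5*a^3 - 24*a^2 + 5*a - 8*l^3 + l^2*(14*a + 38) + l*(-a^2 - 29*a + 10)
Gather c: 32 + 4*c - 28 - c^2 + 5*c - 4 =-c^2 + 9*c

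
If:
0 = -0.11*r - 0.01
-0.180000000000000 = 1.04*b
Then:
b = -0.17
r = -0.09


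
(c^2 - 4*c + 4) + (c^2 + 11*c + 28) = 2*c^2 + 7*c + 32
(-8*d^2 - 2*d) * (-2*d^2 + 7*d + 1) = 16*d^4 - 52*d^3 - 22*d^2 - 2*d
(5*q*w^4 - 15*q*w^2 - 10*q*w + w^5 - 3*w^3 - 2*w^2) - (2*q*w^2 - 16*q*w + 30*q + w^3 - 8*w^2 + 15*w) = 5*q*w^4 - 17*q*w^2 + 6*q*w - 30*q + w^5 - 4*w^3 + 6*w^2 - 15*w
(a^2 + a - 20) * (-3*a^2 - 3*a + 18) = -3*a^4 - 6*a^3 + 75*a^2 + 78*a - 360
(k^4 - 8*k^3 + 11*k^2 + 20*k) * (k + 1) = k^5 - 7*k^4 + 3*k^3 + 31*k^2 + 20*k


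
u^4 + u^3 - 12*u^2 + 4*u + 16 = (u - 2)^2*(u + 1)*(u + 4)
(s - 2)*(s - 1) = s^2 - 3*s + 2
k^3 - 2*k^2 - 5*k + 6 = (k - 3)*(k - 1)*(k + 2)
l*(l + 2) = l^2 + 2*l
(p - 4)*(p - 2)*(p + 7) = p^3 + p^2 - 34*p + 56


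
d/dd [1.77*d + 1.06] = 1.77000000000000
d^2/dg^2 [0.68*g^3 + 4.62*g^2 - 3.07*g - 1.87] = 4.08*g + 9.24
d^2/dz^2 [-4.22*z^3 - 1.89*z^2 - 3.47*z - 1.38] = -25.32*z - 3.78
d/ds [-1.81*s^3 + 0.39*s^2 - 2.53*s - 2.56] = -5.43*s^2 + 0.78*s - 2.53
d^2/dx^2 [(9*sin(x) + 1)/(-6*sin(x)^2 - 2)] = 3*(27*sin(x)^5 + 12*sin(x)^4 - 108*sin(x)^3 - 22*sin(x)^2 + 57*sin(x) + 2)/(2*(3*sin(x)^2 + 1)^3)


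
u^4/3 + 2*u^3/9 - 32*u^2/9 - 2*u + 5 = (u/3 + 1)*(u - 3)*(u - 1)*(u + 5/3)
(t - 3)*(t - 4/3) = t^2 - 13*t/3 + 4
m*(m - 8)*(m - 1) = m^3 - 9*m^2 + 8*m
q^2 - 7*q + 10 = (q - 5)*(q - 2)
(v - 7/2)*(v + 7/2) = v^2 - 49/4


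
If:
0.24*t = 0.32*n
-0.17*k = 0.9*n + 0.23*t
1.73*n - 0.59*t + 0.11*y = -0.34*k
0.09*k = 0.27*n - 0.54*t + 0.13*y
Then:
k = 0.00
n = 0.00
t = 0.00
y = 0.00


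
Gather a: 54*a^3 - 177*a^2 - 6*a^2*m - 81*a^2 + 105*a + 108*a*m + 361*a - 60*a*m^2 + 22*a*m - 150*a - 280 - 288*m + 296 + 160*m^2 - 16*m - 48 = 54*a^3 + a^2*(-6*m - 258) + a*(-60*m^2 + 130*m + 316) + 160*m^2 - 304*m - 32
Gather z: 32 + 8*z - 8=8*z + 24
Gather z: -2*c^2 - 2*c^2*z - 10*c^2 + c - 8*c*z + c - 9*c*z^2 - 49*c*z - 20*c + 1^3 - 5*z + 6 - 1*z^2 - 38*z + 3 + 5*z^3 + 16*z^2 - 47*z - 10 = -12*c^2 - 18*c + 5*z^3 + z^2*(15 - 9*c) + z*(-2*c^2 - 57*c - 90)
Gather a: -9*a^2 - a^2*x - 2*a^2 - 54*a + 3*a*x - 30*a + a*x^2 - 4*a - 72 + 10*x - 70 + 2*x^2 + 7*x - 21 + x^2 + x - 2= a^2*(-x - 11) + a*(x^2 + 3*x - 88) + 3*x^2 + 18*x - 165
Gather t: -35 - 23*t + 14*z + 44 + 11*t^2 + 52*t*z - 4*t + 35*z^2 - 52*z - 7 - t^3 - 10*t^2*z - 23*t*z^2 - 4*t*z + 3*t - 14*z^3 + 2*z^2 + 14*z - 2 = -t^3 + t^2*(11 - 10*z) + t*(-23*z^2 + 48*z - 24) - 14*z^3 + 37*z^2 - 24*z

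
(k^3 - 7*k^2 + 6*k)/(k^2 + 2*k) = (k^2 - 7*k + 6)/(k + 2)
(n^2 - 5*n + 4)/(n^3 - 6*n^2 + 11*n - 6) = (n - 4)/(n^2 - 5*n + 6)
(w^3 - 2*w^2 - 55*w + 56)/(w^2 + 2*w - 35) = (w^2 - 9*w + 8)/(w - 5)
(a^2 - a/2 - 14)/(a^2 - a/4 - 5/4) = 2*(-2*a^2 + a + 28)/(-4*a^2 + a + 5)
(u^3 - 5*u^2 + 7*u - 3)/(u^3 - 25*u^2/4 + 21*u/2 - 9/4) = 4*(u^2 - 2*u + 1)/(4*u^2 - 13*u + 3)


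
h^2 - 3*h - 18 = (h - 6)*(h + 3)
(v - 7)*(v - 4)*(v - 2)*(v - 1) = v^4 - 14*v^3 + 63*v^2 - 106*v + 56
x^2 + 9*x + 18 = (x + 3)*(x + 6)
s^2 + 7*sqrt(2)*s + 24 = (s + 3*sqrt(2))*(s + 4*sqrt(2))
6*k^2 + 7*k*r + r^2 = (k + r)*(6*k + r)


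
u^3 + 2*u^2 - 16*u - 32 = (u - 4)*(u + 2)*(u + 4)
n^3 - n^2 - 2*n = n*(n - 2)*(n + 1)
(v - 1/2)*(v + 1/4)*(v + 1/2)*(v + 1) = v^4 + 5*v^3/4 - 5*v/16 - 1/16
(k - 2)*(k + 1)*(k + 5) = k^3 + 4*k^2 - 7*k - 10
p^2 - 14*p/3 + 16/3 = (p - 8/3)*(p - 2)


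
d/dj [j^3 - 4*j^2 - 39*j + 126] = 3*j^2 - 8*j - 39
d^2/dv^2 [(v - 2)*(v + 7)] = 2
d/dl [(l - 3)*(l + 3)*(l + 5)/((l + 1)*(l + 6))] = (l^4 + 14*l^3 + 62*l^2 + 150*l + 261)/(l^4 + 14*l^3 + 61*l^2 + 84*l + 36)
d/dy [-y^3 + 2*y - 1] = 2 - 3*y^2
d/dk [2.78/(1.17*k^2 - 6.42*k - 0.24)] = (17.8476 - 6.5052*k)/(-1.17*k^2 + 6.42*k + 0.24)^2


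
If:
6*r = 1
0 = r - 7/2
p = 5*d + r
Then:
No Solution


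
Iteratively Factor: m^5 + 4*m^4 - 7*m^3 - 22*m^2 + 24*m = (m - 2)*(m^4 + 6*m^3 + 5*m^2 - 12*m) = (m - 2)*(m + 3)*(m^3 + 3*m^2 - 4*m) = (m - 2)*(m - 1)*(m + 3)*(m^2 + 4*m) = (m - 2)*(m - 1)*(m + 3)*(m + 4)*(m)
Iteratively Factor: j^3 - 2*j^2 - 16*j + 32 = (j - 4)*(j^2 + 2*j - 8) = (j - 4)*(j + 4)*(j - 2)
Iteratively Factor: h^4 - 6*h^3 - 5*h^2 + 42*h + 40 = (h + 1)*(h^3 - 7*h^2 + 2*h + 40) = (h + 1)*(h + 2)*(h^2 - 9*h + 20) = (h - 5)*(h + 1)*(h + 2)*(h - 4)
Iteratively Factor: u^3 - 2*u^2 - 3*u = (u - 3)*(u^2 + u) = (u - 3)*(u + 1)*(u)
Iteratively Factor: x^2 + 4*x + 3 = (x + 3)*(x + 1)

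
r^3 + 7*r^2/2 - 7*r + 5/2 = (r - 1)*(r - 1/2)*(r + 5)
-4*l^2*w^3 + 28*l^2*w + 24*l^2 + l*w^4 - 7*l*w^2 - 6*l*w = (-4*l + w)*(w - 3)*(w + 2)*(l*w + l)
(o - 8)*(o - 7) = o^2 - 15*o + 56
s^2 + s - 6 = (s - 2)*(s + 3)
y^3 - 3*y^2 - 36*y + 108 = (y - 6)*(y - 3)*(y + 6)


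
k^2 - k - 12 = (k - 4)*(k + 3)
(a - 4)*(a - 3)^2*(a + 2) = a^4 - 8*a^3 + 13*a^2 + 30*a - 72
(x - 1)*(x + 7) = x^2 + 6*x - 7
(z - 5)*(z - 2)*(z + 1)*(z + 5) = z^4 - z^3 - 27*z^2 + 25*z + 50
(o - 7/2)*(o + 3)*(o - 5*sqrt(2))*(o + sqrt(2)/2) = o^4 - 9*sqrt(2)*o^3/2 - o^3/2 - 31*o^2/2 + 9*sqrt(2)*o^2/4 + 5*o/2 + 189*sqrt(2)*o/4 + 105/2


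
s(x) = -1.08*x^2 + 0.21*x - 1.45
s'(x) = 0.21 - 2.16*x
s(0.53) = -1.64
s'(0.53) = -0.93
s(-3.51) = -15.49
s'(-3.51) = 7.79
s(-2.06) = -6.47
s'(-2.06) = 4.66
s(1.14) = -2.61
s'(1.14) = -2.25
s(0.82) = -2.00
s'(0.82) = -1.56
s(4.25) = -20.06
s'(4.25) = -8.97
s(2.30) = -6.68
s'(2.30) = -4.76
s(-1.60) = -4.55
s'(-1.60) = 3.67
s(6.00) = -39.07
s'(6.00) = -12.75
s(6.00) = -39.07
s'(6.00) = -12.75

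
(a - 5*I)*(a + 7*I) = a^2 + 2*I*a + 35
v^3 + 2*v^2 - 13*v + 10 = (v - 2)*(v - 1)*(v + 5)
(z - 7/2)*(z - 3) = z^2 - 13*z/2 + 21/2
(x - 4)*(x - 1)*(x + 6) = x^3 + x^2 - 26*x + 24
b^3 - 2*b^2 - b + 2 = (b - 2)*(b - 1)*(b + 1)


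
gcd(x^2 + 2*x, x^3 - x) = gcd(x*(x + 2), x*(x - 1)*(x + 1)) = x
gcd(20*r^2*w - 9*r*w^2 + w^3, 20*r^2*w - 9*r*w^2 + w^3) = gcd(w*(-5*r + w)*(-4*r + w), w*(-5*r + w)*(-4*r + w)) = 20*r^2*w - 9*r*w^2 + w^3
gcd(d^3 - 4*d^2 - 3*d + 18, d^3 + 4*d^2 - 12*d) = 1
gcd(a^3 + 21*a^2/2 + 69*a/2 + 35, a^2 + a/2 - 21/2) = a + 7/2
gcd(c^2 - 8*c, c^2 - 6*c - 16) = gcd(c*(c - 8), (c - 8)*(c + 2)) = c - 8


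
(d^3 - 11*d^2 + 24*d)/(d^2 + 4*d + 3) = d*(d^2 - 11*d + 24)/(d^2 + 4*d + 3)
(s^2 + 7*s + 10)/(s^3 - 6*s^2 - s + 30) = (s + 5)/(s^2 - 8*s + 15)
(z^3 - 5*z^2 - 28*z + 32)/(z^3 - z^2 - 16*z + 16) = (z - 8)/(z - 4)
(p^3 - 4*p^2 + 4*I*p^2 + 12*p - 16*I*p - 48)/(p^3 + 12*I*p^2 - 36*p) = (p^2 - 2*p*(2 + I) + 8*I)/(p*(p + 6*I))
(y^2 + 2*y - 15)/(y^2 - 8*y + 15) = (y + 5)/(y - 5)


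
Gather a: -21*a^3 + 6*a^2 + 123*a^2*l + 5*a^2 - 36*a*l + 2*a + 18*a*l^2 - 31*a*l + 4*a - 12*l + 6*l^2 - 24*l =-21*a^3 + a^2*(123*l + 11) + a*(18*l^2 - 67*l + 6) + 6*l^2 - 36*l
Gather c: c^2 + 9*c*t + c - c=c^2 + 9*c*t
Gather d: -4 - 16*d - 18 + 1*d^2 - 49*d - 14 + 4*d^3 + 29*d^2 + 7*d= 4*d^3 + 30*d^2 - 58*d - 36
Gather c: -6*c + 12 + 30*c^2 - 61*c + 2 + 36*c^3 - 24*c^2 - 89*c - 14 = 36*c^3 + 6*c^2 - 156*c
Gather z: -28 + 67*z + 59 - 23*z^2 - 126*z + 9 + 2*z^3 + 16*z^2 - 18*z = 2*z^3 - 7*z^2 - 77*z + 40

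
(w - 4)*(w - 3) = w^2 - 7*w + 12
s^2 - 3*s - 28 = (s - 7)*(s + 4)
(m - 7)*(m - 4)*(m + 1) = m^3 - 10*m^2 + 17*m + 28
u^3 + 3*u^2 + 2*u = u*(u + 1)*(u + 2)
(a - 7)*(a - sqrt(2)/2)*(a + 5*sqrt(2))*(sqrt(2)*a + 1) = sqrt(2)*a^4 - 7*sqrt(2)*a^3 + 10*a^3 - 70*a^2 - sqrt(2)*a^2/2 - 5*a + 7*sqrt(2)*a/2 + 35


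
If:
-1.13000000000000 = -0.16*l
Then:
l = 7.06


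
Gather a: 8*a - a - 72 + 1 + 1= 7*a - 70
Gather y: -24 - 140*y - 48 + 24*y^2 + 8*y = 24*y^2 - 132*y - 72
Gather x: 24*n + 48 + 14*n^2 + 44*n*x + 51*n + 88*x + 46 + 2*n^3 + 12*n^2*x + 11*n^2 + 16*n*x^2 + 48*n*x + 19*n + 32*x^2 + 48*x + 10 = 2*n^3 + 25*n^2 + 94*n + x^2*(16*n + 32) + x*(12*n^2 + 92*n + 136) + 104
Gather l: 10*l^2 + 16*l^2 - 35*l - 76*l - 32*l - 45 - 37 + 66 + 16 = 26*l^2 - 143*l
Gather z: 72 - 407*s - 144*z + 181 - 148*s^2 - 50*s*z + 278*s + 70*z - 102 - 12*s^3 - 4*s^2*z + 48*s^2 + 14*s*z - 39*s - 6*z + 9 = -12*s^3 - 100*s^2 - 168*s + z*(-4*s^2 - 36*s - 80) + 160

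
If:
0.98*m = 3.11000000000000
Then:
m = 3.17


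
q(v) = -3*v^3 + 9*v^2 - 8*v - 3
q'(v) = -9*v^2 + 18*v - 8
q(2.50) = -13.62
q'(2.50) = -19.25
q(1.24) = -4.80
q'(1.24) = 0.48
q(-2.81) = 157.11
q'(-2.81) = -129.64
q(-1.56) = 42.77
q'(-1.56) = -57.98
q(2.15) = -8.41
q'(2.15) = -10.90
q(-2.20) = 90.10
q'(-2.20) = -91.16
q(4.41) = -120.55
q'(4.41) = -103.65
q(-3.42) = 249.63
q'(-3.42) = -174.83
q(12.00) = -3987.00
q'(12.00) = -1088.00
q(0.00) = -3.00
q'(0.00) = -8.00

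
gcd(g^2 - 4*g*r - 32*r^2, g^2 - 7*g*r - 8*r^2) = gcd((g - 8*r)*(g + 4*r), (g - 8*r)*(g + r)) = -g + 8*r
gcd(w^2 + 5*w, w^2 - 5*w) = w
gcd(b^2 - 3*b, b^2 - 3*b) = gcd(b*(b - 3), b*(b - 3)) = b^2 - 3*b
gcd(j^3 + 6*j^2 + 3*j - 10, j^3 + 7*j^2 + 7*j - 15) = j^2 + 4*j - 5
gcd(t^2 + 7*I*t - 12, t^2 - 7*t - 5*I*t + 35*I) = 1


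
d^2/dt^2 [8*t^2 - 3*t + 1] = 16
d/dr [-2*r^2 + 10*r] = 10 - 4*r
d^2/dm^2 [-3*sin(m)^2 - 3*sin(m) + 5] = 3*sin(m) - 6*cos(2*m)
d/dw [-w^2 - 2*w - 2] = -2*w - 2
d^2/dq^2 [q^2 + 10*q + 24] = 2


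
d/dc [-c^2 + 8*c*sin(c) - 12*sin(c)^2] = 8*c*cos(c) - 2*c + 8*sin(c) - 12*sin(2*c)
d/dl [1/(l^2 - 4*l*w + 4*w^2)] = 2*(-l + 2*w)/(l^2 - 4*l*w + 4*w^2)^2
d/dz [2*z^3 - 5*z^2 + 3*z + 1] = 6*z^2 - 10*z + 3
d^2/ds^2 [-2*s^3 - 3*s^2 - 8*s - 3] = -12*s - 6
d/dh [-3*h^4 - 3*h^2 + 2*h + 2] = -12*h^3 - 6*h + 2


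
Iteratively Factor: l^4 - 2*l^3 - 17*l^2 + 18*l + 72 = (l + 3)*(l^3 - 5*l^2 - 2*l + 24) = (l + 2)*(l + 3)*(l^2 - 7*l + 12) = (l - 3)*(l + 2)*(l + 3)*(l - 4)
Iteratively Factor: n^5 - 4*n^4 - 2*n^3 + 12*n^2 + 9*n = (n + 1)*(n^4 - 5*n^3 + 3*n^2 + 9*n) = (n - 3)*(n + 1)*(n^3 - 2*n^2 - 3*n) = (n - 3)*(n + 1)^2*(n^2 - 3*n) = (n - 3)^2*(n + 1)^2*(n)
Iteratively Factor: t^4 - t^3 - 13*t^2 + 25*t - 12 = (t + 4)*(t^3 - 5*t^2 + 7*t - 3) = (t - 1)*(t + 4)*(t^2 - 4*t + 3) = (t - 3)*(t - 1)*(t + 4)*(t - 1)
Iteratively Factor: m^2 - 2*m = (m)*(m - 2)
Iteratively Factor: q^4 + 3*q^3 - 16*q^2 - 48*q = (q - 4)*(q^3 + 7*q^2 + 12*q) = (q - 4)*(q + 3)*(q^2 + 4*q) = q*(q - 4)*(q + 3)*(q + 4)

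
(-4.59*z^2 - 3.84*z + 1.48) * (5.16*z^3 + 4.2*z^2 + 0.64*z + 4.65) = -23.6844*z^5 - 39.0924*z^4 - 11.4288*z^3 - 17.5851*z^2 - 16.9088*z + 6.882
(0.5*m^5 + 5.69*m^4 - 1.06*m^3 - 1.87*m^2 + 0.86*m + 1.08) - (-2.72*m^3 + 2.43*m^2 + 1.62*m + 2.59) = 0.5*m^5 + 5.69*m^4 + 1.66*m^3 - 4.3*m^2 - 0.76*m - 1.51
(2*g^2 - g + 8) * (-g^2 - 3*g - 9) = -2*g^4 - 5*g^3 - 23*g^2 - 15*g - 72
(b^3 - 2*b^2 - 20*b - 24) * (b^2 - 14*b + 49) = b^5 - 16*b^4 + 57*b^3 + 158*b^2 - 644*b - 1176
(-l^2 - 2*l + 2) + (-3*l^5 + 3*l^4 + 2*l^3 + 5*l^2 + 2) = -3*l^5 + 3*l^4 + 2*l^3 + 4*l^2 - 2*l + 4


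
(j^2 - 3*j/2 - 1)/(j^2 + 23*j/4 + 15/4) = 2*(2*j^2 - 3*j - 2)/(4*j^2 + 23*j + 15)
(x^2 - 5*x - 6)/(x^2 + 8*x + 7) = (x - 6)/(x + 7)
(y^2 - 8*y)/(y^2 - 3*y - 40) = y/(y + 5)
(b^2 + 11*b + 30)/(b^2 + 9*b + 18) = (b + 5)/(b + 3)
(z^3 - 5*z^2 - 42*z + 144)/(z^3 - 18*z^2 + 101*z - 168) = (z + 6)/(z - 7)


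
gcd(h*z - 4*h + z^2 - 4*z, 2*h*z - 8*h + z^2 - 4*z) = z - 4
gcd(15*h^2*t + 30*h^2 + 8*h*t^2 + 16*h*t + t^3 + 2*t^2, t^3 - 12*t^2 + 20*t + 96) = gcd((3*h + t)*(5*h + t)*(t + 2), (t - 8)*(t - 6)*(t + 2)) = t + 2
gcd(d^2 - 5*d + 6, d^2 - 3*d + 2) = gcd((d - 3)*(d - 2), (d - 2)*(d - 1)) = d - 2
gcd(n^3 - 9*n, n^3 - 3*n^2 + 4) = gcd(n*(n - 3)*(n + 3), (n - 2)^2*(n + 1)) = 1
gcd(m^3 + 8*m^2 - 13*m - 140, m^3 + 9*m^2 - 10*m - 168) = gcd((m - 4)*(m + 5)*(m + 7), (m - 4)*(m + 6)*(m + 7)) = m^2 + 3*m - 28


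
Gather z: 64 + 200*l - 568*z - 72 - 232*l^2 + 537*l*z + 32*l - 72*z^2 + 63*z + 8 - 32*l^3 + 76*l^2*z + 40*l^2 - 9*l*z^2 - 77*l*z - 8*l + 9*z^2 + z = -32*l^3 - 192*l^2 + 224*l + z^2*(-9*l - 63) + z*(76*l^2 + 460*l - 504)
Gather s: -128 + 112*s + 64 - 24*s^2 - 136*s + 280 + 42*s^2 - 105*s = 18*s^2 - 129*s + 216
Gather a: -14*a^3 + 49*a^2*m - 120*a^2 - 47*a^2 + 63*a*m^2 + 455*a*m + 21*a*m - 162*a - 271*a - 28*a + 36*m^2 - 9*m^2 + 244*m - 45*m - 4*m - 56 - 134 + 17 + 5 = -14*a^3 + a^2*(49*m - 167) + a*(63*m^2 + 476*m - 461) + 27*m^2 + 195*m - 168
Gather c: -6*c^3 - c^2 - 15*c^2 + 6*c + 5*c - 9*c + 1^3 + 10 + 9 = -6*c^3 - 16*c^2 + 2*c + 20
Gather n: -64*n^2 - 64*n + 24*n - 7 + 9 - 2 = -64*n^2 - 40*n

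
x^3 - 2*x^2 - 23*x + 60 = (x - 4)*(x - 3)*(x + 5)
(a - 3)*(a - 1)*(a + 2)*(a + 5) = a^4 + 3*a^3 - 15*a^2 - 19*a + 30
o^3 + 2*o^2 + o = o*(o + 1)^2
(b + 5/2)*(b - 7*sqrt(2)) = b^2 - 7*sqrt(2)*b + 5*b/2 - 35*sqrt(2)/2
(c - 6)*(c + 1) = c^2 - 5*c - 6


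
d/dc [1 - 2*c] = -2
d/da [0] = 0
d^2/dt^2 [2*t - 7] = 0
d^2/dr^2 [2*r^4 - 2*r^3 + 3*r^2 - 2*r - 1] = 24*r^2 - 12*r + 6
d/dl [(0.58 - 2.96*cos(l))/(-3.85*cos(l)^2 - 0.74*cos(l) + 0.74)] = (11.396*cos(l)^2 - 4.466*cos(l) + 1.7612)*sin(l)/(14.8225*cos(l)^4 + 5.698*cos(l)^3 - 5.1504*cos(l)^2 - 1.0952*cos(l) + 0.5476)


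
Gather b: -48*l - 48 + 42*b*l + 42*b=b*(42*l + 42) - 48*l - 48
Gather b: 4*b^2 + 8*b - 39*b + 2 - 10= 4*b^2 - 31*b - 8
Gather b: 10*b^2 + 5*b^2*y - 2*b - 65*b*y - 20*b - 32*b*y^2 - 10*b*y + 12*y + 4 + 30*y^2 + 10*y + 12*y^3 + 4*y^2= b^2*(5*y + 10) + b*(-32*y^2 - 75*y - 22) + 12*y^3 + 34*y^2 + 22*y + 4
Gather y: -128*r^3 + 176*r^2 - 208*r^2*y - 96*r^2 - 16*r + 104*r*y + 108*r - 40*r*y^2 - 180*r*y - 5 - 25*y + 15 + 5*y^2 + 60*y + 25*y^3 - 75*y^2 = -128*r^3 + 80*r^2 + 92*r + 25*y^3 + y^2*(-40*r - 70) + y*(-208*r^2 - 76*r + 35) + 10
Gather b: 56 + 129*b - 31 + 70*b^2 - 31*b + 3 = 70*b^2 + 98*b + 28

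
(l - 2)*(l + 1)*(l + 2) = l^3 + l^2 - 4*l - 4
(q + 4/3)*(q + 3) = q^2 + 13*q/3 + 4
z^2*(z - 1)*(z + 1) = z^4 - z^2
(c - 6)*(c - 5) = c^2 - 11*c + 30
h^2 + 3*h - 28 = (h - 4)*(h + 7)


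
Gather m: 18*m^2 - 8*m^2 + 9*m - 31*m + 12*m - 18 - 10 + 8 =10*m^2 - 10*m - 20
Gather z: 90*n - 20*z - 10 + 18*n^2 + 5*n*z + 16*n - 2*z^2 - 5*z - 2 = 18*n^2 + 106*n - 2*z^2 + z*(5*n - 25) - 12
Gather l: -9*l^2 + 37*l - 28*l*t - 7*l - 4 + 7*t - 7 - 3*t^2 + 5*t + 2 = -9*l^2 + l*(30 - 28*t) - 3*t^2 + 12*t - 9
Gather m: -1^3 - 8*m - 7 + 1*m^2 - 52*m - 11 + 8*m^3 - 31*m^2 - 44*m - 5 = 8*m^3 - 30*m^2 - 104*m - 24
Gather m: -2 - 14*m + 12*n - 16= -14*m + 12*n - 18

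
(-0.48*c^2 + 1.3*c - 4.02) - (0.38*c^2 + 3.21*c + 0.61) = -0.86*c^2 - 1.91*c - 4.63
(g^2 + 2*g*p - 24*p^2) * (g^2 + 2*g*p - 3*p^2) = g^4 + 4*g^3*p - 23*g^2*p^2 - 54*g*p^3 + 72*p^4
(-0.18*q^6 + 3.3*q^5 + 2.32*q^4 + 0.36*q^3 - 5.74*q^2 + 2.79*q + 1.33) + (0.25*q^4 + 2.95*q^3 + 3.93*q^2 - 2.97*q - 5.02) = -0.18*q^6 + 3.3*q^5 + 2.57*q^4 + 3.31*q^3 - 1.81*q^2 - 0.18*q - 3.69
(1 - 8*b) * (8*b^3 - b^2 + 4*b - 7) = -64*b^4 + 16*b^3 - 33*b^2 + 60*b - 7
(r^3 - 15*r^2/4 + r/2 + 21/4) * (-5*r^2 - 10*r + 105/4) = -5*r^5 + 35*r^4/4 + 245*r^3/4 - 2075*r^2/16 - 315*r/8 + 2205/16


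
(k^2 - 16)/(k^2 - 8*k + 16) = (k + 4)/(k - 4)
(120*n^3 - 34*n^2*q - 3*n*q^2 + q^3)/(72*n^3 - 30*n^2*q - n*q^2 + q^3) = (-5*n + q)/(-3*n + q)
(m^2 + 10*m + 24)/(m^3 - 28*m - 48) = (m + 6)/(m^2 - 4*m - 12)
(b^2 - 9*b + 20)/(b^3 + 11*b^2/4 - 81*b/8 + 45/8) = 8*(b^2 - 9*b + 20)/(8*b^3 + 22*b^2 - 81*b + 45)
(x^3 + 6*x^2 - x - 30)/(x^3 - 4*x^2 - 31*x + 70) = (x + 3)/(x - 7)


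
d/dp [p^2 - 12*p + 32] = 2*p - 12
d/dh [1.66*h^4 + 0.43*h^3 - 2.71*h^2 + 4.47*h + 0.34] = 6.64*h^3 + 1.29*h^2 - 5.42*h + 4.47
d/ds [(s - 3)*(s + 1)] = 2*s - 2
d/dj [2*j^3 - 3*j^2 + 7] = 6*j*(j - 1)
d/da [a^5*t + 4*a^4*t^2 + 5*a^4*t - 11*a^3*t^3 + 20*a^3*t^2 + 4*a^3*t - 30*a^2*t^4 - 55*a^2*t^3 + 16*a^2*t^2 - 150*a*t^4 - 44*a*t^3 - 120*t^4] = t*(5*a^4 + 16*a^3*t + 20*a^3 - 33*a^2*t^2 + 60*a^2*t + 12*a^2 - 60*a*t^3 - 110*a*t^2 + 32*a*t - 150*t^3 - 44*t^2)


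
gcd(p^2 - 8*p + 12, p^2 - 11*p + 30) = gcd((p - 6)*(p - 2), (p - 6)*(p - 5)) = p - 6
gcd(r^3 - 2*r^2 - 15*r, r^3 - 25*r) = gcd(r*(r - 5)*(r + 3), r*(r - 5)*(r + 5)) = r^2 - 5*r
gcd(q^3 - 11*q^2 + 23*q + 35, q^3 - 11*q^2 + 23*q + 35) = q^3 - 11*q^2 + 23*q + 35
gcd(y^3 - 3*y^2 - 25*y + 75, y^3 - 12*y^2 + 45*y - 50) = y - 5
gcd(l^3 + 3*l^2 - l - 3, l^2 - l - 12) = l + 3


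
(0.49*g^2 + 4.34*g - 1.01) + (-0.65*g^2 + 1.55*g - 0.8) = -0.16*g^2 + 5.89*g - 1.81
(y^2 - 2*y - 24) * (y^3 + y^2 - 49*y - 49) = y^5 - y^4 - 75*y^3 + 25*y^2 + 1274*y + 1176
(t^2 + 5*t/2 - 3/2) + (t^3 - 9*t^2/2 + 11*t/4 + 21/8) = t^3 - 7*t^2/2 + 21*t/4 + 9/8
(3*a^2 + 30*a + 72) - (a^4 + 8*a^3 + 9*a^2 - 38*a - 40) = -a^4 - 8*a^3 - 6*a^2 + 68*a + 112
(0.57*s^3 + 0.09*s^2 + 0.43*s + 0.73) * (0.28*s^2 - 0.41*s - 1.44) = 0.1596*s^5 - 0.2085*s^4 - 0.7373*s^3 - 0.1015*s^2 - 0.9185*s - 1.0512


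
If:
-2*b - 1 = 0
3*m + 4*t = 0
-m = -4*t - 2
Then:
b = -1/2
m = 1/2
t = -3/8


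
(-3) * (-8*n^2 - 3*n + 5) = 24*n^2 + 9*n - 15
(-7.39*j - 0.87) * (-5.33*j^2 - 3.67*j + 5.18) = 39.3887*j^3 + 31.7584*j^2 - 35.0873*j - 4.5066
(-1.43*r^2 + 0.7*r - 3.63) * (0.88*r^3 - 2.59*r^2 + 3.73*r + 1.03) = -1.2584*r^5 + 4.3197*r^4 - 10.3413*r^3 + 10.5398*r^2 - 12.8189*r - 3.7389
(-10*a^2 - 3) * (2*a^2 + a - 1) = -20*a^4 - 10*a^3 + 4*a^2 - 3*a + 3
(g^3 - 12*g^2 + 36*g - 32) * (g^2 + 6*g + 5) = g^5 - 6*g^4 - 31*g^3 + 124*g^2 - 12*g - 160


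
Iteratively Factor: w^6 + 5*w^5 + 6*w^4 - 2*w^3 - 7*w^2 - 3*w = (w + 1)*(w^5 + 4*w^4 + 2*w^3 - 4*w^2 - 3*w) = (w + 1)^2*(w^4 + 3*w^3 - w^2 - 3*w) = (w + 1)^3*(w^3 + 2*w^2 - 3*w) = (w + 1)^3*(w + 3)*(w^2 - w) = (w - 1)*(w + 1)^3*(w + 3)*(w)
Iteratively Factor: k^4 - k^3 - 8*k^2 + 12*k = (k)*(k^3 - k^2 - 8*k + 12) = k*(k - 2)*(k^2 + k - 6) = k*(k - 2)*(k + 3)*(k - 2)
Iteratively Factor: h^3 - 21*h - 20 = (h + 1)*(h^2 - h - 20) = (h - 5)*(h + 1)*(h + 4)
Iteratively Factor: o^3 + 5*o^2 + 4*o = (o)*(o^2 + 5*o + 4) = o*(o + 4)*(o + 1)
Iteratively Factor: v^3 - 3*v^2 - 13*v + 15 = (v - 5)*(v^2 + 2*v - 3) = (v - 5)*(v - 1)*(v + 3)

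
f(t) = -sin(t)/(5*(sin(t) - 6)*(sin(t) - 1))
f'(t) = -cos(t)/(5*(sin(t) - 6)*(sin(t) - 1)) + sin(t)*cos(t)/(5*(sin(t) - 6)*(sin(t) - 1)^2) + sin(t)*cos(t)/(5*(sin(t) - 6)^2*(sin(t) - 1)) = (sin(t)^2 - 6)*cos(t)/(5*(sin(t) - 6)^2*(sin(t) - 1)^2)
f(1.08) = -0.29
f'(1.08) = -1.35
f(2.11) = -0.24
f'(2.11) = 1.02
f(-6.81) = 0.01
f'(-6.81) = -0.01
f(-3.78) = -0.05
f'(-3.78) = 0.19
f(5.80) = 0.01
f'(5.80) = -0.01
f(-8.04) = 0.01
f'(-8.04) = 0.00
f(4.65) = 0.01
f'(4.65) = 0.00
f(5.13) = 0.01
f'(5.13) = -0.00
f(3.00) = -0.00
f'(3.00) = 0.05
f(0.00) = 0.00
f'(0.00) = -0.03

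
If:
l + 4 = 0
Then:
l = -4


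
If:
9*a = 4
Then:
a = 4/9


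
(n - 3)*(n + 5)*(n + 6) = n^3 + 8*n^2 - 3*n - 90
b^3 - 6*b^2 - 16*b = b*(b - 8)*(b + 2)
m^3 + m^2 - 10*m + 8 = (m - 2)*(m - 1)*(m + 4)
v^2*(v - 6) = v^3 - 6*v^2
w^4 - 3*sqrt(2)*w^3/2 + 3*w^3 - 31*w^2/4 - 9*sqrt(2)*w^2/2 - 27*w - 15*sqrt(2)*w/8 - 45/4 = (w + 1/2)*(w + 5/2)*(w - 3*sqrt(2))*(w + 3*sqrt(2)/2)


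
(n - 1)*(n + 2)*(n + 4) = n^3 + 5*n^2 + 2*n - 8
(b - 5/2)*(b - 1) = b^2 - 7*b/2 + 5/2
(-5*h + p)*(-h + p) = 5*h^2 - 6*h*p + p^2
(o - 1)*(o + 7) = o^2 + 6*o - 7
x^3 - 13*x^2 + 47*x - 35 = (x - 7)*(x - 5)*(x - 1)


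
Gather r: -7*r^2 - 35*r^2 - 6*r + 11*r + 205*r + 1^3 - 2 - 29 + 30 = -42*r^2 + 210*r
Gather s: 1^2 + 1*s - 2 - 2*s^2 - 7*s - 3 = -2*s^2 - 6*s - 4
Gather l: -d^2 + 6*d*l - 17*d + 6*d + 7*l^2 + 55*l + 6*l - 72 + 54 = -d^2 - 11*d + 7*l^2 + l*(6*d + 61) - 18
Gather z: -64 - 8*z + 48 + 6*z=-2*z - 16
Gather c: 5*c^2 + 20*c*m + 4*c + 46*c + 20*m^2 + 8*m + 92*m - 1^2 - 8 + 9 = 5*c^2 + c*(20*m + 50) + 20*m^2 + 100*m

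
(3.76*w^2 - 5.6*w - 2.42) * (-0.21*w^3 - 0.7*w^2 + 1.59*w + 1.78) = -0.7896*w^5 - 1.456*w^4 + 10.4066*w^3 - 0.517199999999999*w^2 - 13.8158*w - 4.3076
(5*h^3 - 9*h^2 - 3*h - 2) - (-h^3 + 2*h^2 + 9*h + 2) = 6*h^3 - 11*h^2 - 12*h - 4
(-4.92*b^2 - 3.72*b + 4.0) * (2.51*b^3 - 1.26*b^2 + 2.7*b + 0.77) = -12.3492*b^5 - 3.138*b^4 + 1.4432*b^3 - 18.8724*b^2 + 7.9356*b + 3.08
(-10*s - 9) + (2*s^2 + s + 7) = 2*s^2 - 9*s - 2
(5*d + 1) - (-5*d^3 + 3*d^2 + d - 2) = 5*d^3 - 3*d^2 + 4*d + 3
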